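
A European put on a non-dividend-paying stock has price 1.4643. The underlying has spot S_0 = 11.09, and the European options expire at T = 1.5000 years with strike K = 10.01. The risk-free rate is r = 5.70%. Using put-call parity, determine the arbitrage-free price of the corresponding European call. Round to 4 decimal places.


Answer: Call price = 3.3646

Derivation:
Put-call parity: C - P = S_0 * exp(-qT) - K * exp(-rT).
S_0 * exp(-qT) = 11.0900 * 1.00000000 = 11.09000000
K * exp(-rT) = 10.0100 * 0.91805314 = 9.18971196
C = P + S*exp(-qT) - K*exp(-rT)
C = 1.4643 + 11.09000000 - 9.18971196 = 3.3646


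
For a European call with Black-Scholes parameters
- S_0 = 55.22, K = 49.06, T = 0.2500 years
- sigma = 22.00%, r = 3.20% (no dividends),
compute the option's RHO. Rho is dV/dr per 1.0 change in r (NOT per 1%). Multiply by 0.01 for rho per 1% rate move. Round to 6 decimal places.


d1 = 1.2030106152; d2 = 1.0930106152
phi(d1) = 0.1934849005; exp(-qT) = 1.0000000000; exp(-rT) = 0.9920319148
N(d2) = 0.8628054305
Rho = K*T*exp(-rT)*N(d2) = 49.0600 * 0.2500 * 0.9920319148 * 0.8628054305 = 10.497988

Answer: Rho = 10.497988


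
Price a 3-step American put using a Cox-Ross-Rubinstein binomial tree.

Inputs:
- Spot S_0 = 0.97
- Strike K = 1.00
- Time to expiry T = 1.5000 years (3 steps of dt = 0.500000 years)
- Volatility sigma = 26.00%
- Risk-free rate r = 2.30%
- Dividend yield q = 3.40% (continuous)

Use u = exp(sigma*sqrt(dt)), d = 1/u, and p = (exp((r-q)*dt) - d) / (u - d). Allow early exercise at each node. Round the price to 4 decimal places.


dt = T/N = 0.500000
u = exp(sigma*sqrt(dt)) = 1.201833; d = 1/u = 0.832062
p = (exp((r-q)*dt) - d) / (u - d) = 0.439334
Discount per step: exp(-r*dt) = 0.988566
Stock lattice S(k, i) with i counting down-moves:
  k=0: S(0,0) = 0.9700
  k=1: S(1,0) = 1.1658; S(1,1) = 0.8071
  k=2: S(2,0) = 1.4011; S(2,1) = 0.9700; S(2,2) = 0.6716
  k=3: S(3,0) = 1.6839; S(3,1) = 1.1658; S(3,2) = 0.8071; S(3,3) = 0.5588
Terminal payoffs V(N, i) = max(K - S_T, 0):
  V(3,0) = 0.000000; V(3,1) = 0.000000; V(3,2) = 0.192899; V(3,3) = 0.441222
Backward induction: V(k, i) = exp(-r*dt) * [p * V(k+1, i) + (1-p) * V(k+1, i+1)]; then take max(V_cont, immediate exercise) for American.
  V(2,0) = exp(-r*dt) * [p*0.000000 + (1-p)*0.000000] = 0.000000; exercise = 0.000000; V(2,0) = max -> 0.000000
  V(2,1) = exp(-r*dt) * [p*0.000000 + (1-p)*0.192899] = 0.106916; exercise = 0.030000; V(2,1) = max -> 0.106916
  V(2,2) = exp(-r*dt) * [p*0.192899 + (1-p)*0.441222] = 0.328328; exercise = 0.328442; V(2,2) = max -> 0.328442
  V(1,0) = exp(-r*dt) * [p*0.000000 + (1-p)*0.106916] = 0.059259; exercise = 0.000000; V(1,0) = max -> 0.059259
  V(1,1) = exp(-r*dt) * [p*0.106916 + (1-p)*0.328442] = 0.228475; exercise = 0.192899; V(1,1) = max -> 0.228475
  V(0,0) = exp(-r*dt) * [p*0.059259 + (1-p)*0.228475] = 0.152370; exercise = 0.030000; V(0,0) = max -> 0.152370

Answer: Price = V(0,0) = 0.1524


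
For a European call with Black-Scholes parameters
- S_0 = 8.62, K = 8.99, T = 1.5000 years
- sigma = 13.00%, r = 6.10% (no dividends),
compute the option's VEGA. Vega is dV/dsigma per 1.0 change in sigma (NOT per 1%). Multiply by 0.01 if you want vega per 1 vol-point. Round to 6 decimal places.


d1 = 0.3903308143; d2 = 0.2311139811
phi(d1) = 0.3696799656; exp(-qT) = 1.0000000000; exp(-rT) = 0.9125613162
Vega = S * exp(-qT) * phi(d1) * sqrt(T) = 8.6200 * 1.0000000000 * 0.3696799656 * 1.2247448714 = 3.902823

Answer: Vega = 3.902823


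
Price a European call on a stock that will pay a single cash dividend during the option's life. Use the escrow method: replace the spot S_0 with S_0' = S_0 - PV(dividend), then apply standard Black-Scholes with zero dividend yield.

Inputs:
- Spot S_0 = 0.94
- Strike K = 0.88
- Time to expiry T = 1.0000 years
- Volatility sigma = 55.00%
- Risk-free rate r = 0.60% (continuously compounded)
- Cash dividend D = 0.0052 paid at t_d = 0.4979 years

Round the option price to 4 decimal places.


Answer: Price = 0.2275

Derivation:
PV(D) = D * exp(-r * t_d) = 0.0052 * 0.99701706 = 0.00518449
S_0' = S_0 - PV(D) = 0.9400 - 0.00518449 = 0.93481551
d1 = (ln(S_0'/K) + (r + sigma^2/2)*T) / (sigma*sqrt(T)) = 0.39577689
d2 = d1 - sigma*sqrt(T) = -0.15422311
exp(-rT) = 0.99401796
N(d1) = 0.65386519; N(d2) = 0.43871691
C = S_0' * N(d1) - K * exp(-rT) * N(d2) = 0.93481551 * 0.65386519 - 0.8800 * 0.99401796 * 0.43871691 = 0.2275


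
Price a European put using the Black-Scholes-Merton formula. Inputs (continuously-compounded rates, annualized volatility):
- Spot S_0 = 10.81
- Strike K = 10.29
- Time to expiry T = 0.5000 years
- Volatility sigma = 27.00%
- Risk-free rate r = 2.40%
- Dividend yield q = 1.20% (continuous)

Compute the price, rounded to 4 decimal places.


Answer: Price = 0.5392

Derivation:
d1 = (ln(S/K) + (r - q + 0.5*sigma^2) * T) / (sigma * sqrt(T)) = 0.38510649
d2 = d1 - sigma * sqrt(T) = 0.19418766
exp(-rT) = 0.98807171; exp(-qT) = 0.99401796
P = K * exp(-rT) * N(-d2) - S_0 * exp(-qT) * N(-d1)
N(-d1) = 0.35007926; N(-d2) = 0.42301447
P = 10.2900 * 0.98807171 * 0.42301447 - 10.8100 * 0.99401796 * 0.35007926 = 0.5392


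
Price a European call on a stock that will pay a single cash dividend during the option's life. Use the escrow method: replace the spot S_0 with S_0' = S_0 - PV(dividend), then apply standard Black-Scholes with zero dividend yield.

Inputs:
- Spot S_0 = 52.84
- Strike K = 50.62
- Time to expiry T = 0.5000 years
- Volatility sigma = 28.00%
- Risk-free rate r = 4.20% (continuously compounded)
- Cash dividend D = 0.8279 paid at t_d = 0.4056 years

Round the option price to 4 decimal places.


Answer: Price = 5.3534

Derivation:
PV(D) = D * exp(-r * t_d) = 0.8279 * 0.98310908 = 0.81391601
S_0' = S_0 - PV(D) = 52.8400 - 0.81391601 = 52.02608399
d1 = (ln(S_0'/K) + (r + sigma^2/2)*T) / (sigma*sqrt(T)) = 0.34344405
d2 = d1 - sigma*sqrt(T) = 0.14545415
exp(-rT) = 0.97921896
N(d1) = 0.63436779; N(d2) = 0.55782384
C = S_0' * N(d1) - K * exp(-rT) * N(d2) = 52.02608399 * 0.63436779 - 50.6200 * 0.97921896 * 0.55782384 = 5.3534


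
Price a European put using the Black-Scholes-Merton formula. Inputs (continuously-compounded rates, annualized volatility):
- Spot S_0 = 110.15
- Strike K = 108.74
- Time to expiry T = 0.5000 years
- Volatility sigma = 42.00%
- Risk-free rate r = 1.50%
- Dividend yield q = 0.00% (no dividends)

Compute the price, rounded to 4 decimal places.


Answer: Price = 11.7904

Derivation:
d1 = (ln(S/K) + (r - q + 0.5*sigma^2) * T) / (sigma * sqrt(T)) = 0.21712677
d2 = d1 - sigma * sqrt(T) = -0.07985808
exp(-rT) = 0.99252805; exp(-qT) = 1.00000000
P = K * exp(-rT) * N(-d2) - S_0 * exp(-qT) * N(-d1)
N(-d1) = 0.41405478; N(-d2) = 0.53182493
P = 108.7400 * 0.99252805 * 0.53182493 - 110.1500 * 1.00000000 * 0.41405478 = 11.7904


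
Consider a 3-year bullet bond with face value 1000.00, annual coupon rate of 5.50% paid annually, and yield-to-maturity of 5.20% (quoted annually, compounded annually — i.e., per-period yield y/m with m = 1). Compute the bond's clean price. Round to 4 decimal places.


Answer: Price = 1008.1392

Derivation:
Coupon per period c = face * coupon_rate / m = 55.000000
Periods per year m = 1; per-period yield y/m = 0.052000
Number of cashflows N = 3
Cashflows (t years, CF_t, discount factor 1/(1+y/m)^(m*t), PV):
  t = 1.0000: CF_t = 55.000000, DF = 0.950570, PV = 52.281369
  t = 2.0000: CF_t = 55.000000, DF = 0.903584, PV = 49.697119
  t = 3.0000: CF_t = 1055.000000, DF = 0.858920, PV = 906.160736
Price P = sum_t PV_t = 1008.139223


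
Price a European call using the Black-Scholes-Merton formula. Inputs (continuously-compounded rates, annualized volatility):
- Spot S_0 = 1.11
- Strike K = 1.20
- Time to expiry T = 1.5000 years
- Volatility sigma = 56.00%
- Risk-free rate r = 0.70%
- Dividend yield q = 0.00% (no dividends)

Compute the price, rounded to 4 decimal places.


Answer: Price = 0.2710

Derivation:
d1 = (ln(S/K) + (r - q + 0.5*sigma^2) * T) / (sigma * sqrt(T)) = 0.24456764
d2 = d1 - sigma * sqrt(T) = -0.44128949
exp(-rT) = 0.98955493; exp(-qT) = 1.00000000
C = S_0 * exp(-qT) * N(d1) - K * exp(-rT) * N(d2)
N(d1) = 0.59660439; N(d2) = 0.32950172
C = 1.1100 * 1.00000000 * 0.59660439 - 1.2000 * 0.98955493 * 0.32950172 = 0.2710


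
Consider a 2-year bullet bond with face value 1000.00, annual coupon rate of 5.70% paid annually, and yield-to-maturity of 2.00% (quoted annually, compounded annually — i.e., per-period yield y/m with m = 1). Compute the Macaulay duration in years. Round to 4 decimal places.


Answer: Macaulay duration = 1.9479 years

Derivation:
Coupon per period c = face * coupon_rate / m = 57.000000
Periods per year m = 1; per-period yield y/m = 0.020000
Number of cashflows N = 2
Cashflows (t years, CF_t, discount factor 1/(1+y/m)^(m*t), PV):
  t = 1.0000: CF_t = 57.000000, DF = 0.980392, PV = 55.882353
  t = 2.0000: CF_t = 1057.000000, DF = 0.961169, PV = 1015.955402
Price P = sum_t PV_t = 1071.837755
Macaulay numerator sum_t t * PV_t:
  t * PV_t at t = 1.0000: 55.882353
  t * PV_t at t = 2.0000: 2031.910804
Macaulay duration D = (sum_t t * PV_t) / P = 2087.793156 / 1071.837755 = 1.947863


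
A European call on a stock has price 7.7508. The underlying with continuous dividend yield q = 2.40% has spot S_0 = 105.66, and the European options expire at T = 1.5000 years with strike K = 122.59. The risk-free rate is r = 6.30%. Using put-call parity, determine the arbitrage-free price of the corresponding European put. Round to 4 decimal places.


Answer: Put price = 17.3627

Derivation:
Put-call parity: C - P = S_0 * exp(-qT) - K * exp(-rT).
S_0 * exp(-qT) = 105.6600 * 0.96464029 = 101.92389341
K * exp(-rT) = 122.5900 * 0.90982773 = 111.53578199
P = C - S*exp(-qT) + K*exp(-rT)
P = 7.7508 - 101.92389341 + 111.53578199 = 17.3627


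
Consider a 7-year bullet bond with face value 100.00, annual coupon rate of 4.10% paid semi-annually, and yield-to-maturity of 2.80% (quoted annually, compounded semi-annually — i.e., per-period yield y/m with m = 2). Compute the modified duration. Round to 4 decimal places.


Coupon per period c = face * coupon_rate / m = 2.050000
Periods per year m = 2; per-period yield y/m = 0.014000
Number of cashflows N = 14
Cashflows (t years, CF_t, discount factor 1/(1+y/m)^(m*t), PV):
  t = 0.5000: CF_t = 2.050000, DF = 0.986193, PV = 2.021696
  t = 1.0000: CF_t = 2.050000, DF = 0.972577, PV = 1.993783
  t = 1.5000: CF_t = 2.050000, DF = 0.959149, PV = 1.966256
  t = 2.0000: CF_t = 2.050000, DF = 0.945906, PV = 1.939108
  t = 2.5000: CF_t = 2.050000, DF = 0.932847, PV = 1.912335
  t = 3.0000: CF_t = 2.050000, DF = 0.919967, PV = 1.885932
  t = 3.5000: CF_t = 2.050000, DF = 0.907265, PV = 1.859894
  t = 4.0000: CF_t = 2.050000, DF = 0.894739, PV = 1.834215
  t = 4.5000: CF_t = 2.050000, DF = 0.882386, PV = 1.808890
  t = 5.0000: CF_t = 2.050000, DF = 0.870203, PV = 1.783916
  t = 5.5000: CF_t = 2.050000, DF = 0.858188, PV = 1.759286
  t = 6.0000: CF_t = 2.050000, DF = 0.846339, PV = 1.734996
  t = 6.5000: CF_t = 2.050000, DF = 0.834654, PV = 1.711041
  t = 7.0000: CF_t = 102.050000, DF = 0.823130, PV = 84.000455
Price P = sum_t PV_t = 108.211804
First compute Macaulay numerator sum_t t * PV_t:
  t * PV_t at t = 0.5000: 1.010848
  t * PV_t at t = 1.0000: 1.993783
  t * PV_t at t = 1.5000: 2.949384
  t * PV_t at t = 2.0000: 3.878216
  t * PV_t at t = 2.5000: 4.780839
  t * PV_t at t = 3.0000: 5.657797
  t * PV_t at t = 3.5000: 6.509629
  t * PV_t at t = 4.0000: 7.336860
  t * PV_t at t = 4.5000: 8.140007
  t * PV_t at t = 5.0000: 8.919578
  t * PV_t at t = 5.5000: 9.676071
  t * PV_t at t = 6.0000: 10.409974
  t * PV_t at t = 6.5000: 11.121767
  t * PV_t at t = 7.0000: 588.003186
Macaulay duration D = 670.387939 / 108.211804 = 6.195146
Modified duration = D / (1 + y/m) = 6.195146 / (1 + 0.014000) = 6.109612

Answer: Modified duration = 6.1096


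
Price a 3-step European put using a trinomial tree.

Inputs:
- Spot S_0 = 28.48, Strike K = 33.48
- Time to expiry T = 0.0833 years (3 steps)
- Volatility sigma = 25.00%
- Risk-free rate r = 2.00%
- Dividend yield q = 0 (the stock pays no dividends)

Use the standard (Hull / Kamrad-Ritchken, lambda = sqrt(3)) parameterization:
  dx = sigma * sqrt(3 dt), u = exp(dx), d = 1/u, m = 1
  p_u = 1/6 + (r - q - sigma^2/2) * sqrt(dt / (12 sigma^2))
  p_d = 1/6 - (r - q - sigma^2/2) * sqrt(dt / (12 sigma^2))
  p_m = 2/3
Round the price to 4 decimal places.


dt = T/N = 0.027767; dx = sigma*sqrt(3*dt) = 0.072154
u = exp(dx) = 1.074821; d = 1/u = 0.930387
p_u = 0.164502, p_m = 0.666667, p_d = 0.168831
Discount per step: exp(-r*dt) = 0.999445
Stock lattice S(k, j) with j the centered position index:
  k=0: S(0,+0) = 28.4800
  k=1: S(1,-1) = 26.4974; S(1,+0) = 28.4800; S(1,+1) = 30.6109
  k=2: S(2,-2) = 24.6529; S(2,-1) = 26.4974; S(2,+0) = 28.4800; S(2,+1) = 30.6109; S(2,+2) = 32.9013
  k=3: S(3,-3) = 22.9367; S(3,-2) = 24.6529; S(3,-1) = 26.4974; S(3,+0) = 28.4800; S(3,+1) = 30.6109; S(3,+2) = 32.9013; S(3,+3) = 35.3630
Terminal payoffs V(N, j) = max(K - S_T, 0):
  V(3,-3) = 10.543282; V(3,-2) = 8.827128; V(3,-1) = 6.982570; V(3,+0) = 5.000000; V(3,+1) = 2.869091; V(3,+2) = 0.578746; V(3,+3) = 0.000000
Backward induction: V(k, j) = exp(-r*dt) * [p_u * V(k+1, j+1) + p_m * V(k+1, j) + p_d * V(k+1, j-1)]
  V(2,-2) = exp(-r*dt) * [p_u*6.982570 + p_m*8.827128 + p_d*10.543282] = 8.808542
  V(2,-1) = exp(-r*dt) * [p_u*5.000000 + p_m*6.982570 + p_d*8.827128] = 6.963984
  V(2,+0) = exp(-r*dt) * [p_u*2.869091 + p_m*5.000000 + p_d*6.982570] = 4.981414
  V(2,+1) = exp(-r*dt) * [p_u*0.578746 + p_m*2.869091 + p_d*5.000000] = 2.850506
  V(2,+2) = exp(-r*dt) * [p_u*0.000000 + p_m*0.578746 + p_d*2.869091] = 0.869740
  V(1,-1) = exp(-r*dt) * [p_u*4.981414 + p_m*6.963984 + p_d*8.808542] = 6.945408
  V(1,+0) = exp(-r*dt) * [p_u*2.850506 + p_m*4.981414 + p_d*6.963984] = 4.962838
  V(1,+1) = exp(-r*dt) * [p_u*0.869740 + p_m*2.850506 + p_d*4.981414] = 2.882828
  V(0,+0) = exp(-r*dt) * [p_u*2.882828 + p_m*4.962838 + p_d*6.945408] = 4.952641

Answer: Price = V(0,0) = 4.9526


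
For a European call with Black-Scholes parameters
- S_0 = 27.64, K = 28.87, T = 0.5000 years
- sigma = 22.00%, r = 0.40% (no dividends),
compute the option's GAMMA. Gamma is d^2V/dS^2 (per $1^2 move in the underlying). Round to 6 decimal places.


d1 = -0.1892410258; d2 = -0.3448045177
phi(d1) = 0.3918623628; exp(-qT) = 1.0000000000; exp(-rT) = 0.9980019987
Gamma = exp(-qT) * phi(d1) / (S * sigma * sqrt(T)) = 1.0000000000 * 0.3918623628 / (27.6400 * 0.2200 * 0.7071067812) = 0.091136

Answer: Gamma = 0.091136


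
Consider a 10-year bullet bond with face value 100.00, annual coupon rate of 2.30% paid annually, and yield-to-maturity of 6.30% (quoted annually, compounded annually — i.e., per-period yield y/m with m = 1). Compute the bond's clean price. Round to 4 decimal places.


Coupon per period c = face * coupon_rate / m = 2.300000
Periods per year m = 1; per-period yield y/m = 0.063000
Number of cashflows N = 10
Cashflows (t years, CF_t, discount factor 1/(1+y/m)^(m*t), PV):
  t = 1.0000: CF_t = 2.300000, DF = 0.940734, PV = 2.163688
  t = 2.0000: CF_t = 2.300000, DF = 0.884980, PV = 2.035454
  t = 3.0000: CF_t = 2.300000, DF = 0.832531, PV = 1.914820
  t = 4.0000: CF_t = 2.300000, DF = 0.783190, PV = 1.801336
  t = 5.0000: CF_t = 2.300000, DF = 0.736773, PV = 1.694578
  t = 6.0000: CF_t = 2.300000, DF = 0.693107, PV = 1.594147
  t = 7.0000: CF_t = 2.300000, DF = 0.652029, PV = 1.499668
  t = 8.0000: CF_t = 2.300000, DF = 0.613386, PV = 1.410788
  t = 9.0000: CF_t = 2.300000, DF = 0.577033, PV = 1.327176
  t = 10.0000: CF_t = 102.300000, DF = 0.542834, PV = 55.531958
Price P = sum_t PV_t = 70.973612

Answer: Price = 70.9736


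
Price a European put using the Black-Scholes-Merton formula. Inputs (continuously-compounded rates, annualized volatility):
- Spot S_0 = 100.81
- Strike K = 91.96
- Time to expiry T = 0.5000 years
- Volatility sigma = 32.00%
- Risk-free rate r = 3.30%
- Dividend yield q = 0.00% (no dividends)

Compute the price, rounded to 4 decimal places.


Answer: Price = 4.4014

Derivation:
d1 = (ln(S/K) + (r - q + 0.5*sigma^2) * T) / (sigma * sqrt(T)) = 0.59213059
d2 = d1 - sigma * sqrt(T) = 0.36585642
exp(-rT) = 0.98363538; exp(-qT) = 1.00000000
P = K * exp(-rT) * N(-d2) - S_0 * exp(-qT) * N(-d1)
N(-d1) = 0.27688157; N(-d2) = 0.35723611
P = 91.9600 * 0.98363538 * 0.35723611 - 100.8100 * 1.00000000 * 0.27688157 = 4.4014


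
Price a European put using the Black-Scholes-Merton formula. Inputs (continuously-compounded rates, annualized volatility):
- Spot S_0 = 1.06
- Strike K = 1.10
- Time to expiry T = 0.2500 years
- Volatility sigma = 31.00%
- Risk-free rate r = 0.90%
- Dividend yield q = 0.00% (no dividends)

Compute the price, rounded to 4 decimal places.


Answer: Price = 0.0871

Derivation:
d1 = (ln(S/K) + (r - q + 0.5*sigma^2) * T) / (sigma * sqrt(T)) = -0.14695982
d2 = d1 - sigma * sqrt(T) = -0.30195982
exp(-rT) = 0.99775253; exp(-qT) = 1.00000000
P = K * exp(-rT) * N(-d2) - S_0 * exp(-qT) * N(-d1)
N(-d1) = 0.55841813; N(-d2) = 0.61865865
P = 1.1000 * 0.99775253 * 0.61865865 - 1.0600 * 1.00000000 * 0.55841813 = 0.0871


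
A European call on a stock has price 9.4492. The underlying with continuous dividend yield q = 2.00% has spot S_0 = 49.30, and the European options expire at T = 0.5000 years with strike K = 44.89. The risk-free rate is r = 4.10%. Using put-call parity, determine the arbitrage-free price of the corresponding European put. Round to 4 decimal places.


Put-call parity: C - P = S_0 * exp(-qT) - K * exp(-rT).
S_0 * exp(-qT) = 49.3000 * 0.99004983 = 48.80945680
K * exp(-rT) = 44.8900 * 0.97970870 = 43.97912338
P = C - S*exp(-qT) + K*exp(-rT)
P = 9.4492 - 48.80945680 + 43.97912338 = 4.6189

Answer: Put price = 4.6189


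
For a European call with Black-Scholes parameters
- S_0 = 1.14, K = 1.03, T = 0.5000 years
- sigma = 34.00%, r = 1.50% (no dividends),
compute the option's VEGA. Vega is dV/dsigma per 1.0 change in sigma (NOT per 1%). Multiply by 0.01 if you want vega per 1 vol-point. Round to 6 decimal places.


d1 = 0.5734613541; d2 = 0.3330450485
phi(d1) = 0.3384538626; exp(-qT) = 1.0000000000; exp(-rT) = 0.9925280548
Vega = S * exp(-qT) * phi(d1) * sqrt(T) = 1.1400 * 1.0000000000 * 0.3384538626 * 0.7071067812 = 0.272828

Answer: Vega = 0.272828


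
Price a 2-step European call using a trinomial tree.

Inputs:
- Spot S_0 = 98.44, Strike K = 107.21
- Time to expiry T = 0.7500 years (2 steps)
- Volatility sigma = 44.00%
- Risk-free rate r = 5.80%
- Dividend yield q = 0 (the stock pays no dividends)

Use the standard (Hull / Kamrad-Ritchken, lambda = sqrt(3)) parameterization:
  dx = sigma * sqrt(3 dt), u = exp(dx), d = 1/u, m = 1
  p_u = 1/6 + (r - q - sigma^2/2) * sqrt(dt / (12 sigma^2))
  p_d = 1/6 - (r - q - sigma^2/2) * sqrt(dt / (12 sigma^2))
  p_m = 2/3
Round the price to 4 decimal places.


dt = T/N = 0.375000; dx = sigma*sqrt(3*dt) = 0.466690
u = exp(dx) = 1.594708; d = 1/u = 0.627074
p_u = 0.151078, p_m = 0.666667, p_d = 0.182255
Discount per step: exp(-r*dt) = 0.978485
Stock lattice S(k, j) with j the centered position index:
  k=0: S(0,+0) = 98.4400
  k=1: S(1,-1) = 61.7292; S(1,+0) = 98.4400; S(1,+1) = 156.9830
  k=2: S(2,-2) = 38.7088; S(2,-1) = 61.7292; S(2,+0) = 98.4400; S(2,+1) = 156.9830; S(2,+2) = 250.3420
Terminal payoffs V(N, j) = max(S_T - K, 0):
  V(2,-2) = 0.000000; V(2,-1) = 0.000000; V(2,+0) = 0.000000; V(2,+1) = 49.773029; V(2,+2) = 143.132048
Backward induction: V(k, j) = exp(-r*dt) * [p_u * V(k+1, j+1) + p_m * V(k+1, j) + p_d * V(k+1, j-1)]
  V(1,-1) = exp(-r*dt) * [p_u*0.000000 + p_m*0.000000 + p_d*0.000000] = 0.000000
  V(1,+0) = exp(-r*dt) * [p_u*49.773029 + p_m*0.000000 + p_d*0.000000] = 7.357832
  V(1,+1) = exp(-r*dt) * [p_u*143.132048 + p_m*49.773029 + p_d*0.000000] = 53.626984
  V(0,+0) = exp(-r*dt) * [p_u*53.626984 + p_m*7.357832 + p_d*0.000000] = 12.727239

Answer: Price = V(0,0) = 12.7272


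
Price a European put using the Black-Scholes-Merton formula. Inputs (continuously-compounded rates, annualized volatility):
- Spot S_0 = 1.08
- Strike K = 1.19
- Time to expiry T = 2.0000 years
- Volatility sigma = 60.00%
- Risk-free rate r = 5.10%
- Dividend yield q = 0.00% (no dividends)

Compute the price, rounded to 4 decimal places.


Answer: Price = 0.3513

Derivation:
d1 = (ln(S/K) + (r - q + 0.5*sigma^2) * T) / (sigma * sqrt(T)) = 0.43016574
d2 = d1 - sigma * sqrt(T) = -0.41836240
exp(-rT) = 0.90302955; exp(-qT) = 1.00000000
P = K * exp(-rT) * N(-d2) - S_0 * exp(-qT) * N(-d1)
N(-d1) = 0.33353754; N(-d2) = 0.66215891
P = 1.1900 * 0.90302955 * 0.66215891 - 1.0800 * 1.00000000 * 0.33353754 = 0.3513


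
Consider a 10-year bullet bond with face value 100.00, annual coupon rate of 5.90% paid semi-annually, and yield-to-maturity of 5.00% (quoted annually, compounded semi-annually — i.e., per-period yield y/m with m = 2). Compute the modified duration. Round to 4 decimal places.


Answer: Modified duration = 7.5932

Derivation:
Coupon per period c = face * coupon_rate / m = 2.950000
Periods per year m = 2; per-period yield y/m = 0.025000
Number of cashflows N = 20
Cashflows (t years, CF_t, discount factor 1/(1+y/m)^(m*t), PV):
  t = 0.5000: CF_t = 2.950000, DF = 0.975610, PV = 2.878049
  t = 1.0000: CF_t = 2.950000, DF = 0.951814, PV = 2.807852
  t = 1.5000: CF_t = 2.950000, DF = 0.928599, PV = 2.739368
  t = 2.0000: CF_t = 2.950000, DF = 0.905951, PV = 2.672554
  t = 2.5000: CF_t = 2.950000, DF = 0.883854, PV = 2.607370
  t = 3.0000: CF_t = 2.950000, DF = 0.862297, PV = 2.543776
  t = 3.5000: CF_t = 2.950000, DF = 0.841265, PV = 2.481732
  t = 4.0000: CF_t = 2.950000, DF = 0.820747, PV = 2.421202
  t = 4.5000: CF_t = 2.950000, DF = 0.800728, PV = 2.362149
  t = 5.0000: CF_t = 2.950000, DF = 0.781198, PV = 2.304535
  t = 5.5000: CF_t = 2.950000, DF = 0.762145, PV = 2.248327
  t = 6.0000: CF_t = 2.950000, DF = 0.743556, PV = 2.193490
  t = 6.5000: CF_t = 2.950000, DF = 0.725420, PV = 2.139990
  t = 7.0000: CF_t = 2.950000, DF = 0.707727, PV = 2.087795
  t = 7.5000: CF_t = 2.950000, DF = 0.690466, PV = 2.036873
  t = 8.0000: CF_t = 2.950000, DF = 0.673625, PV = 1.987194
  t = 8.5000: CF_t = 2.950000, DF = 0.657195, PV = 1.938725
  t = 9.0000: CF_t = 2.950000, DF = 0.641166, PV = 1.891439
  t = 9.5000: CF_t = 2.950000, DF = 0.625528, PV = 1.845307
  t = 10.0000: CF_t = 102.950000, DF = 0.610271, PV = 62.827394
Price P = sum_t PV_t = 107.015123
First compute Macaulay numerator sum_t t * PV_t:
  t * PV_t at t = 0.5000: 1.439024
  t * PV_t at t = 1.0000: 2.807852
  t * PV_t at t = 1.5000: 4.109052
  t * PV_t at t = 2.0000: 5.345109
  t * PV_t at t = 2.5000: 6.518425
  t * PV_t at t = 3.0000: 7.631327
  t * PV_t at t = 3.5000: 8.686064
  t * PV_t at t = 4.0000: 9.684810
  t * PV_t at t = 4.5000: 10.629669
  t * PV_t at t = 5.0000: 11.522676
  t * PV_t at t = 5.5000: 12.365799
  t * PV_t at t = 6.0000: 13.160939
  t * PV_t at t = 6.5000: 13.909936
  t * PV_t at t = 7.0000: 14.614567
  t * PV_t at t = 7.5000: 15.276550
  t * PV_t at t = 8.0000: 15.897548
  t * PV_t at t = 8.5000: 16.479166
  t * PV_t at t = 9.0000: 17.022955
  t * PV_t at t = 9.5000: 17.530414
  t * PV_t at t = 10.0000: 628.273936
Macaulay duration D = 832.905820 / 107.015123 = 7.783067
Modified duration = D / (1 + y/m) = 7.783067 / (1 + 0.025000) = 7.593236


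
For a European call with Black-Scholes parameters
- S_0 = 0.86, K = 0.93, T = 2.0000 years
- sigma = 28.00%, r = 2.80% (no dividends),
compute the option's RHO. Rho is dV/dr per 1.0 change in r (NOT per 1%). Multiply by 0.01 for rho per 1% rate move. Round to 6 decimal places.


d1 = 0.1417946154; d2 = -0.2541851820
phi(d1) = 0.3949518621; exp(-qT) = 1.0000000000; exp(-rT) = 0.9455391359
N(d2) = 0.3996762489
Rho = K*T*exp(-rT)*N(d2) = 0.9300 * 2.0000 * 0.9455391359 * 0.3996762489 = 0.702912

Answer: Rho = 0.702912


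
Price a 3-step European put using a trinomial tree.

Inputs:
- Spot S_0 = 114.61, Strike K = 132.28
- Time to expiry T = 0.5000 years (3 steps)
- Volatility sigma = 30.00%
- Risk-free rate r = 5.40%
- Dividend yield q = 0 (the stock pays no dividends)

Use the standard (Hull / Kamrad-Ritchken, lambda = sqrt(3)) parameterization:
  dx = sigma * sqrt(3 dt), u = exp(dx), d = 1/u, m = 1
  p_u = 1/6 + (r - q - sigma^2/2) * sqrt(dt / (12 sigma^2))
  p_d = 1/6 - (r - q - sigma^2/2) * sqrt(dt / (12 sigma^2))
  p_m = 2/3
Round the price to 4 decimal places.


Answer: Price = V(0,0) = 19.1796

Derivation:
dt = T/N = 0.166667; dx = sigma*sqrt(3*dt) = 0.212132
u = exp(dx) = 1.236311; d = 1/u = 0.808858
p_u = 0.170202, p_m = 0.666667, p_d = 0.163131
Discount per step: exp(-r*dt) = 0.991040
Stock lattice S(k, j) with j the centered position index:
  k=0: S(0,+0) = 114.6100
  k=1: S(1,-1) = 92.7032; S(1,+0) = 114.6100; S(1,+1) = 141.6936
  k=2: S(2,-2) = 74.9837; S(2,-1) = 92.7032; S(2,+0) = 114.6100; S(2,+1) = 141.6936; S(2,+2) = 175.1774
  k=3: S(3,-3) = 60.6512; S(3,-2) = 74.9837; S(3,-1) = 92.7032; S(3,+0) = 114.6100; S(3,+1) = 141.6936; S(3,+2) = 175.1774; S(3,+3) = 216.5738
Terminal payoffs V(N, j) = max(K - S_T, 0):
  V(3,-3) = 71.628828; V(3,-2) = 57.296282; V(3,-1) = 39.576797; V(3,+0) = 17.670000; V(3,+1) = 0.000000; V(3,+2) = 0.000000; V(3,+3) = 0.000000
Backward induction: V(k, j) = exp(-r*dt) * [p_u * V(k+1, j+1) + p_m * V(k+1, j) + p_d * V(k+1, j-1)]
  V(2,-2) = exp(-r*dt) * [p_u*39.576797 + p_m*57.296282 + p_d*71.628828] = 56.111191
  V(2,-1) = exp(-r*dt) * [p_u*17.670000 + p_m*39.576797 + p_d*57.296282] = 38.391726
  V(2,+0) = exp(-r*dt) * [p_u*0.000000 + p_m*17.670000 + p_d*39.576797] = 18.072818
  V(2,+1) = exp(-r*dt) * [p_u*0.000000 + p_m*0.000000 + p_d*17.670000] = 2.856701
  V(2,+2) = exp(-r*dt) * [p_u*0.000000 + p_m*0.000000 + p_d*0.000000] = 0.000000
  V(1,-1) = exp(-r*dt) * [p_u*18.072818 + p_m*38.391726 + p_d*56.111191] = 37.485111
  V(1,+0) = exp(-r*dt) * [p_u*2.856701 + p_m*18.072818 + p_d*38.391726] = 18.629228
  V(1,+1) = exp(-r*dt) * [p_u*0.000000 + p_m*2.856701 + p_d*18.072818] = 4.809228
  V(0,+0) = exp(-r*dt) * [p_u*4.809228 + p_m*18.629228 + p_d*37.485111] = 19.179620


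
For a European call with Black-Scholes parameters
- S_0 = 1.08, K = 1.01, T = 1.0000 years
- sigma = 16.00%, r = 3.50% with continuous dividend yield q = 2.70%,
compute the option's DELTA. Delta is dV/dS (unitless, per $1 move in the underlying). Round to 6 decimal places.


d1 = 0.5488169393; d2 = 0.3888169393
phi(d1) = 0.3431668354; exp(-qT) = 0.9733612415; exp(-rT) = 0.9656054163
N(d1) = 0.7084344579
Delta = exp(-qT) * N(d1) = 0.9733612415 * 0.7084344579 = 0.689563

Answer: Delta = 0.689563


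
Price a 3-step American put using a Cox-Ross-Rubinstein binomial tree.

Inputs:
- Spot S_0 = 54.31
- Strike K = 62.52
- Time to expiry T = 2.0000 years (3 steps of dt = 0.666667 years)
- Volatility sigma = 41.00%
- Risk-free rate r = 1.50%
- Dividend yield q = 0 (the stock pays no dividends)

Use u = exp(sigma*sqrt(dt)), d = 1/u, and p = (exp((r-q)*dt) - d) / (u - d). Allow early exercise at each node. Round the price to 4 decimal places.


Answer: Price = V(0,0) = 17.3874

Derivation:
dt = T/N = 0.666667
u = exp(sigma*sqrt(dt)) = 1.397610; d = 1/u = 0.715507
p = (exp((r-q)*dt) - d) / (u - d) = 0.431816
Discount per step: exp(-r*dt) = 0.990050
Stock lattice S(k, i) with i counting down-moves:
  k=0: S(0,0) = 54.3100
  k=1: S(1,0) = 75.9042; S(1,1) = 38.8592
  k=2: S(2,0) = 106.0845; S(2,1) = 54.3100; S(2,2) = 27.8040
  k=3: S(3,0) = 148.2647; S(3,1) = 75.9042; S(3,2) = 38.8592; S(3,3) = 19.8940
Terminal payoffs V(N, i) = max(K - S_T, 0):
  V(3,0) = 0.000000; V(3,1) = 0.000000; V(3,2) = 23.660803; V(3,3) = 42.626012
Backward induction: V(k, i) = exp(-r*dt) * [p * V(k+1, i) + (1-p) * V(k+1, i+1)]; then take max(V_cont, immediate exercise) for American.
  V(2,0) = exp(-r*dt) * [p*0.000000 + (1-p)*0.000000] = 0.000000; exercise = 0.000000; V(2,0) = max -> 0.000000
  V(2,1) = exp(-r*dt) * [p*0.000000 + (1-p)*23.660803] = 13.309920; exercise = 8.210000; V(2,1) = max -> 13.309920
  V(2,2) = exp(-r*dt) * [p*23.660803 + (1-p)*42.626012] = 34.093880; exercise = 34.715964; V(2,2) = max -> 34.715964
  V(1,0) = exp(-r*dt) * [p*0.000000 + (1-p)*13.309920] = 7.487234; exercise = 0.000000; V(1,0) = max -> 7.487234
  V(1,1) = exp(-r*dt) * [p*13.309920 + (1-p)*34.715964] = 25.219034; exercise = 23.660803; V(1,1) = max -> 25.219034
  V(0,0) = exp(-r*dt) * [p*7.487234 + (1-p)*25.219034] = 17.387411; exercise = 8.210000; V(0,0) = max -> 17.387411


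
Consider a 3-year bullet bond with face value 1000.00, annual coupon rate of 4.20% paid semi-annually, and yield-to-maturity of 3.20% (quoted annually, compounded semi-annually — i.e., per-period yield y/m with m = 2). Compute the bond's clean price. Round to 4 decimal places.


Coupon per period c = face * coupon_rate / m = 21.000000
Periods per year m = 2; per-period yield y/m = 0.016000
Number of cashflows N = 6
Cashflows (t years, CF_t, discount factor 1/(1+y/m)^(m*t), PV):
  t = 0.5000: CF_t = 21.000000, DF = 0.984252, PV = 20.669291
  t = 1.0000: CF_t = 21.000000, DF = 0.968752, PV = 20.343791
  t = 1.5000: CF_t = 21.000000, DF = 0.953496, PV = 20.023416
  t = 2.0000: CF_t = 21.000000, DF = 0.938480, PV = 19.708087
  t = 2.5000: CF_t = 21.000000, DF = 0.923701, PV = 19.397723
  t = 3.0000: CF_t = 1021.000000, DF = 0.909155, PV = 928.246872
Price P = sum_t PV_t = 1028.389180

Answer: Price = 1028.3892


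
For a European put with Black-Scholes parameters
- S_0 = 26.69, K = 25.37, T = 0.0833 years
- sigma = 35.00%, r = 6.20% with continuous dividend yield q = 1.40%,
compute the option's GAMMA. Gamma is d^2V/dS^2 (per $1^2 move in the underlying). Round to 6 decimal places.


d1 = 0.5922038370; d2 = 0.4911877491
phi(d1) = 0.3347768042; exp(-qT) = 0.9988344797; exp(-rT) = 0.9948487136
Gamma = exp(-qT) * phi(d1) / (S * sigma * sqrt(T)) = 0.9988344797 * 0.3347768042 / (26.6900 * 0.3500 * 0.2886173938) = 0.124025

Answer: Gamma = 0.124025


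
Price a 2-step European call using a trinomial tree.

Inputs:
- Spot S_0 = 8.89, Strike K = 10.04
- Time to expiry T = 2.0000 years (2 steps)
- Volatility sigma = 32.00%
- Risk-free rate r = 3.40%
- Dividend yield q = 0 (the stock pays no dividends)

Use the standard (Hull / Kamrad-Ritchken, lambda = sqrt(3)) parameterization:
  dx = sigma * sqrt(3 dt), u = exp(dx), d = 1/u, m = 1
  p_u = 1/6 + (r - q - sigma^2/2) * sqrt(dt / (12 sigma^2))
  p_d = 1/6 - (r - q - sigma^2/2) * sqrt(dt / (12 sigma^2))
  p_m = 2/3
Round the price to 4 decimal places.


Answer: Price = V(0,0) = 1.3838

Derivation:
dt = T/N = 1.000000; dx = sigma*sqrt(3*dt) = 0.554256
u = exp(dx) = 1.740646; d = 1/u = 0.574499
p_u = 0.151150, p_m = 0.666667, p_d = 0.182183
Discount per step: exp(-r*dt) = 0.966572
Stock lattice S(k, j) with j the centered position index:
  k=0: S(0,+0) = 8.8900
  k=1: S(1,-1) = 5.1073; S(1,+0) = 8.8900; S(1,+1) = 15.4743
  k=2: S(2,-2) = 2.9341; S(2,-1) = 5.1073; S(2,+0) = 8.8900; S(2,+1) = 15.4743; S(2,+2) = 26.9354
Terminal payoffs V(N, j) = max(S_T - K, 0):
  V(2,-2) = 0.000000; V(2,-1) = 0.000000; V(2,+0) = 0.000000; V(2,+1) = 5.434342; V(2,+2) = 16.895350
Backward induction: V(k, j) = exp(-r*dt) * [p_u * V(k+1, j+1) + p_m * V(k+1, j) + p_d * V(k+1, j-1)]
  V(1,-1) = exp(-r*dt) * [p_u*0.000000 + p_m*0.000000 + p_d*0.000000] = 0.000000
  V(1,+0) = exp(-r*dt) * [p_u*5.434342 + p_m*0.000000 + p_d*0.000000] = 0.793945
  V(1,+1) = exp(-r*dt) * [p_u*16.895350 + p_m*5.434342 + p_d*0.000000] = 5.970158
  V(0,+0) = exp(-r*dt) * [p_u*5.970158 + p_m*0.793945 + p_d*0.000000] = 1.383829


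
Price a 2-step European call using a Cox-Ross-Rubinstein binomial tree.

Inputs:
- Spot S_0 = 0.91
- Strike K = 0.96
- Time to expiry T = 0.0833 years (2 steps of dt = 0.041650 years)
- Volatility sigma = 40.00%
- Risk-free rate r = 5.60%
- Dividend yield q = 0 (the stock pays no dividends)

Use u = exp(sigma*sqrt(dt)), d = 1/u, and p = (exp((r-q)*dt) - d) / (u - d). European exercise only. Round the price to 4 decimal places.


Answer: Price = V(0,0) = 0.0270

Derivation:
dt = T/N = 0.041650
u = exp(sigma*sqrt(dt)) = 1.085058; d = 1/u = 0.921610
p = (exp((r-q)*dt) - d) / (u - d) = 0.493890
Discount per step: exp(-r*dt) = 0.997670
Stock lattice S(k, i) with i counting down-moves:
  k=0: S(0,0) = 0.9100
  k=1: S(1,0) = 0.9874; S(1,1) = 0.8387
  k=2: S(2,0) = 1.0714; S(2,1) = 0.9100; S(2,2) = 0.7729
Terminal payoffs V(N, i) = max(S_T - K, 0):
  V(2,0) = 0.111389; V(2,1) = 0.000000; V(2,2) = 0.000000
Backward induction: V(k, i) = exp(-r*dt) * [p * V(k+1, i) + (1-p) * V(k+1, i+1)].
  V(1,0) = exp(-r*dt) * [p*0.111389 + (1-p)*0.000000] = 0.054886
  V(1,1) = exp(-r*dt) * [p*0.000000 + (1-p)*0.000000] = 0.000000
  V(0,0) = exp(-r*dt) * [p*0.054886 + (1-p)*0.000000] = 0.027044


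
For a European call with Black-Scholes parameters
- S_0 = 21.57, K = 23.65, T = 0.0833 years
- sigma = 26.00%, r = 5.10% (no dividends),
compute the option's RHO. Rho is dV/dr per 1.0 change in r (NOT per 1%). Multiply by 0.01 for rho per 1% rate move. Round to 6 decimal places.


Answer: Rho = 0.222809

Derivation:
d1 = -1.1326655497; d2 = -1.2077060721
phi(d1) = 0.2100511604; exp(-qT) = 1.0000000000; exp(-rT) = 0.9957607113
N(d2) = 0.1135801708
Rho = K*T*exp(-rT)*N(d2) = 23.6500 * 0.0833 * 0.9957607113 * 0.1135801708 = 0.222809


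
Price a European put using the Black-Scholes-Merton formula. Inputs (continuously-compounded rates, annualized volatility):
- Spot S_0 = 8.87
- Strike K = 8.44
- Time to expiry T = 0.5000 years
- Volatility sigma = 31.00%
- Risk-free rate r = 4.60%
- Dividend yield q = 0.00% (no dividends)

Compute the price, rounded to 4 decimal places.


Answer: Price = 0.4766

Derivation:
d1 = (ln(S/K) + (r - q + 0.5*sigma^2) * T) / (sigma * sqrt(T)) = 0.44122317
d2 = d1 - sigma * sqrt(T) = 0.22202007
exp(-rT) = 0.97726248; exp(-qT) = 1.00000000
P = K * exp(-rT) * N(-d2) - S_0 * exp(-qT) * N(-d1)
N(-d1) = 0.32952572; N(-d2) = 0.41214913
P = 8.4400 * 0.97726248 * 0.41214913 - 8.8700 * 1.00000000 * 0.32952572 = 0.4766


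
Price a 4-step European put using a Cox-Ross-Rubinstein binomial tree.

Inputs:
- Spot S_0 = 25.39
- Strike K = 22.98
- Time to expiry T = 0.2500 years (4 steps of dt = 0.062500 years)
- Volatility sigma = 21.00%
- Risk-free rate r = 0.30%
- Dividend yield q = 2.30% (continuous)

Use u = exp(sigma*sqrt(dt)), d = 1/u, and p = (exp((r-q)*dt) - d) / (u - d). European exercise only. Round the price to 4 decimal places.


dt = T/N = 0.062500
u = exp(sigma*sqrt(dt)) = 1.053903; d = 1/u = 0.948854
p = (exp((r-q)*dt) - d) / (u - d) = 0.474986
Discount per step: exp(-r*dt) = 0.999813
Stock lattice S(k, i) with i counting down-moves:
  k=0: S(0,0) = 25.3900
  k=1: S(1,0) = 26.7586; S(1,1) = 24.0914
  k=2: S(2,0) = 28.2009; S(2,1) = 25.3900; S(2,2) = 22.8592
  k=3: S(3,0) = 29.7210; S(3,1) = 26.7586; S(3,2) = 24.0914; S(3,3) = 21.6901
  k=4: S(4,0) = 31.3231; S(4,1) = 28.2009; S(4,2) = 25.3900; S(4,3) = 22.8592; S(4,4) = 20.5807
Terminal payoffs V(N, i) = max(K - S_T, 0):
  V(4,0) = 0.000000; V(4,1) = 0.000000; V(4,2) = 0.000000; V(4,3) = 0.120760; V(4,4) = 2.399266
Backward induction: V(k, i) = exp(-r*dt) * [p * V(k+1, i) + (1-p) * V(k+1, i+1)].
  V(3,0) = exp(-r*dt) * [p*0.000000 + (1-p)*0.000000] = 0.000000
  V(3,1) = exp(-r*dt) * [p*0.000000 + (1-p)*0.000000] = 0.000000
  V(3,2) = exp(-r*dt) * [p*0.000000 + (1-p)*0.120760] = 0.063389
  V(3,3) = exp(-r*dt) * [p*0.120760 + (1-p)*2.399266] = 1.316760
  V(2,0) = exp(-r*dt) * [p*0.000000 + (1-p)*0.000000] = 0.000000
  V(2,1) = exp(-r*dt) * [p*0.000000 + (1-p)*0.063389] = 0.033274
  V(2,2) = exp(-r*dt) * [p*0.063389 + (1-p)*1.316760] = 0.721291
  V(1,0) = exp(-r*dt) * [p*0.000000 + (1-p)*0.033274] = 0.017466
  V(1,1) = exp(-r*dt) * [p*0.033274 + (1-p)*0.721291] = 0.394418
  V(0,0) = exp(-r*dt) * [p*0.017466 + (1-p)*0.394418] = 0.215331

Answer: Price = V(0,0) = 0.2153


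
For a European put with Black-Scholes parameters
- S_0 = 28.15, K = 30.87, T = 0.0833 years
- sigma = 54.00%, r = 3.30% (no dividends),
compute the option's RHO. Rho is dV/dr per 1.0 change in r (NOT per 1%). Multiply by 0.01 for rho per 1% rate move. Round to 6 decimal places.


d1 = -0.4962576856; d2 = -0.6521110782
phi(d1) = 0.3527222431; exp(-qT) = 1.0000000000; exp(-rT) = 0.9972548748
N(-d2) = 0.7428352410
Rho = -K*T*exp(-rT)*N(-d2) = -30.8700 * 0.0833 * 0.9972548748 * 0.7428352410 = -1.904936

Answer: Rho = -1.904936


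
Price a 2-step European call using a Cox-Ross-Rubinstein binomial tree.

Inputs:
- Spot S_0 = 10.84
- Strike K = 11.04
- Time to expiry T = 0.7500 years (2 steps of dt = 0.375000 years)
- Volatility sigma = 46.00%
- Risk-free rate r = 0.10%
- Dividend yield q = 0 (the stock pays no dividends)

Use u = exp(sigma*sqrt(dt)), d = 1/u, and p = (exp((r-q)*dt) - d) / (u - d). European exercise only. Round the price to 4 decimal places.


dt = T/N = 0.375000
u = exp(sigma*sqrt(dt)) = 1.325370; d = 1/u = 0.754507
p = (exp((r-q)*dt) - d) / (u - d) = 0.430696
Discount per step: exp(-r*dt) = 0.999625
Stock lattice S(k, i) with i counting down-moves:
  k=0: S(0,0) = 10.8400
  k=1: S(1,0) = 14.3670; S(1,1) = 8.1789
  k=2: S(2,0) = 19.0416; S(2,1) = 10.8400; S(2,2) = 6.1710
Terminal payoffs V(N, i) = max(S_T - K, 0):
  V(2,0) = 8.001592; V(2,1) = 0.000000; V(2,2) = 0.000000
Backward induction: V(k, i) = exp(-r*dt) * [p * V(k+1, i) + (1-p) * V(k+1, i+1)].
  V(1,0) = exp(-r*dt) * [p*8.001592 + (1-p)*0.000000] = 3.444963
  V(1,1) = exp(-r*dt) * [p*0.000000 + (1-p)*0.000000] = 0.000000
  V(0,0) = exp(-r*dt) * [p*3.444963 + (1-p)*0.000000] = 1.483176

Answer: Price = V(0,0) = 1.4832


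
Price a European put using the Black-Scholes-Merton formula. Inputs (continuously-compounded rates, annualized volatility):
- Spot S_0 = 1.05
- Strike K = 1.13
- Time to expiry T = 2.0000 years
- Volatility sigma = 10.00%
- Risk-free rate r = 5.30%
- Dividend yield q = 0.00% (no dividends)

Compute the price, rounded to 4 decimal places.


d1 = (ln(S/K) + (r - q + 0.5*sigma^2) * T) / (sigma * sqrt(T)) = 0.30103326
d2 = d1 - sigma * sqrt(T) = 0.15961190
exp(-rT) = 0.89942465; exp(-qT) = 1.00000000
P = K * exp(-rT) * N(-d2) - S_0 * exp(-qT) * N(-d1)
N(-d1) = 0.38169457; N(-d2) = 0.43659340
P = 1.1300 * 0.89942465 * 0.43659340 - 1.0500 * 1.00000000 * 0.38169457 = 0.0430

Answer: Price = 0.0430


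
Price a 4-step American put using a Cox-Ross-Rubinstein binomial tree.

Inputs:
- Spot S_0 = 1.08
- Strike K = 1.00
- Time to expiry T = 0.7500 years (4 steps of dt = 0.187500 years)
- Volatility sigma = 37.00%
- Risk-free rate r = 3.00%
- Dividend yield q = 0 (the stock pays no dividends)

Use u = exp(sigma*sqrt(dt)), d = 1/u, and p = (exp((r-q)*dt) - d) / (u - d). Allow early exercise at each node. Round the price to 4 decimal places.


Answer: Price = V(0,0) = 0.0897

Derivation:
dt = T/N = 0.187500
u = exp(sigma*sqrt(dt)) = 1.173763; d = 1/u = 0.851961
p = (exp((r-q)*dt) - d) / (u - d) = 0.477561
Discount per step: exp(-r*dt) = 0.994391
Stock lattice S(k, i) with i counting down-moves:
  k=0: S(0,0) = 1.0800
  k=1: S(1,0) = 1.2677; S(1,1) = 0.9201
  k=2: S(2,0) = 1.4879; S(2,1) = 1.0800; S(2,2) = 0.7839
  k=3: S(3,0) = 1.7465; S(3,1) = 1.2677; S(3,2) = 0.9201; S(3,3) = 0.6679
  k=4: S(4,0) = 2.0500; S(4,1) = 1.4879; S(4,2) = 1.0800; S(4,3) = 0.7839; S(4,4) = 0.5690
Terminal payoffs V(N, i) = max(K - S_T, 0):
  V(4,0) = 0.000000; V(4,1) = 0.000000; V(4,2) = 0.000000; V(4,3) = 0.216096; V(4,4) = 0.431013
Backward induction: V(k, i) = exp(-r*dt) * [p * V(k+1, i) + (1-p) * V(k+1, i+1)]; then take max(V_cont, immediate exercise) for American.
  V(3,0) = exp(-r*dt) * [p*0.000000 + (1-p)*0.000000] = 0.000000; exercise = 0.000000; V(3,0) = max -> 0.000000
  V(3,1) = exp(-r*dt) * [p*0.000000 + (1-p)*0.000000] = 0.000000; exercise = 0.000000; V(3,1) = max -> 0.000000
  V(3,2) = exp(-r*dt) * [p*0.000000 + (1-p)*0.216096] = 0.112264; exercise = 0.079882; V(3,2) = max -> 0.112264
  V(3,3) = exp(-r*dt) * [p*0.216096 + (1-p)*0.431013] = 0.326535; exercise = 0.332144; V(3,3) = max -> 0.332144
  V(2,0) = exp(-r*dt) * [p*0.000000 + (1-p)*0.000000] = 0.000000; exercise = 0.000000; V(2,0) = max -> 0.000000
  V(2,1) = exp(-r*dt) * [p*0.000000 + (1-p)*0.112264] = 0.058322; exercise = 0.000000; V(2,1) = max -> 0.058322
  V(2,2) = exp(-r*dt) * [p*0.112264 + (1-p)*0.332144] = 0.225864; exercise = 0.216096; V(2,2) = max -> 0.225864
  V(1,0) = exp(-r*dt) * [p*0.000000 + (1-p)*0.058322] = 0.030299; exercise = 0.000000; V(1,0) = max -> 0.030299
  V(1,1) = exp(-r*dt) * [p*0.058322 + (1-p)*0.225864] = 0.145034; exercise = 0.079882; V(1,1) = max -> 0.145034
  V(0,0) = exp(-r*dt) * [p*0.030299 + (1-p)*0.145034] = 0.089735; exercise = 0.000000; V(0,0) = max -> 0.089735
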